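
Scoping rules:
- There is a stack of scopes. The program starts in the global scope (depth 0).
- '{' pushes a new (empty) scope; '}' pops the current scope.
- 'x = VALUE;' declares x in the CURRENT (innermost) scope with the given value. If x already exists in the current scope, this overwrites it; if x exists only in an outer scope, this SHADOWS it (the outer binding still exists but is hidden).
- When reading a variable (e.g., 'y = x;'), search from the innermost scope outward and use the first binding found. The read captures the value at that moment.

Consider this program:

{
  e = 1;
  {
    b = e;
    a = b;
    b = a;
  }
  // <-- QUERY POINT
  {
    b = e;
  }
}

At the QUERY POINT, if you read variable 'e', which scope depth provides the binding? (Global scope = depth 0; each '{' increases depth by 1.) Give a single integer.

Answer: 1

Derivation:
Step 1: enter scope (depth=1)
Step 2: declare e=1 at depth 1
Step 3: enter scope (depth=2)
Step 4: declare b=(read e)=1 at depth 2
Step 5: declare a=(read b)=1 at depth 2
Step 6: declare b=(read a)=1 at depth 2
Step 7: exit scope (depth=1)
Visible at query point: e=1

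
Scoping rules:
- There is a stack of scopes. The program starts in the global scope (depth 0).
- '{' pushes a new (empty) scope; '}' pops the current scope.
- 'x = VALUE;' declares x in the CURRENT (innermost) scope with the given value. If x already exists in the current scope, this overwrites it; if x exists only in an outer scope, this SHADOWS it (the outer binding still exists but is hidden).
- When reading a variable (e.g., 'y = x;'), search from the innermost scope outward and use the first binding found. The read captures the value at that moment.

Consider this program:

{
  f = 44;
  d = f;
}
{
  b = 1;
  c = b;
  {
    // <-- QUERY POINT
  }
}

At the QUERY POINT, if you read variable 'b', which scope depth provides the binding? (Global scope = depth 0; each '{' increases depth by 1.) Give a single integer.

Answer: 1

Derivation:
Step 1: enter scope (depth=1)
Step 2: declare f=44 at depth 1
Step 3: declare d=(read f)=44 at depth 1
Step 4: exit scope (depth=0)
Step 5: enter scope (depth=1)
Step 6: declare b=1 at depth 1
Step 7: declare c=(read b)=1 at depth 1
Step 8: enter scope (depth=2)
Visible at query point: b=1 c=1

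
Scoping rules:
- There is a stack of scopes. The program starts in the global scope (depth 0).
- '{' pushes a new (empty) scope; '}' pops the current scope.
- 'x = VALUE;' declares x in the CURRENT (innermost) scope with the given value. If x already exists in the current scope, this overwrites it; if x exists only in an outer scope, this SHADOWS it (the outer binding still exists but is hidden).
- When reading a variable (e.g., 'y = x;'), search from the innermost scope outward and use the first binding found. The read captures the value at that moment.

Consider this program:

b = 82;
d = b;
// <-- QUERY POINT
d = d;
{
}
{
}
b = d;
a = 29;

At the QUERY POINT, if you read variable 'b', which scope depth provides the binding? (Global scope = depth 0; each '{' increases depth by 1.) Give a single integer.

Answer: 0

Derivation:
Step 1: declare b=82 at depth 0
Step 2: declare d=(read b)=82 at depth 0
Visible at query point: b=82 d=82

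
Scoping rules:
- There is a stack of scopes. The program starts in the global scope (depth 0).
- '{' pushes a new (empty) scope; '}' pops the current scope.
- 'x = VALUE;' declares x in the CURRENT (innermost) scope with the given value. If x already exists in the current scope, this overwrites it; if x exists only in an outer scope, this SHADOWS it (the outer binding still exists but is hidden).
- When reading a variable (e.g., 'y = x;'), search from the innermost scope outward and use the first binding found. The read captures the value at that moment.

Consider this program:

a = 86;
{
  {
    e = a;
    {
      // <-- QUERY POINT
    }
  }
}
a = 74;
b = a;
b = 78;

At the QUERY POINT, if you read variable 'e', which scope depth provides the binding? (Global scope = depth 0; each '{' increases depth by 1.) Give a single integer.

Answer: 2

Derivation:
Step 1: declare a=86 at depth 0
Step 2: enter scope (depth=1)
Step 3: enter scope (depth=2)
Step 4: declare e=(read a)=86 at depth 2
Step 5: enter scope (depth=3)
Visible at query point: a=86 e=86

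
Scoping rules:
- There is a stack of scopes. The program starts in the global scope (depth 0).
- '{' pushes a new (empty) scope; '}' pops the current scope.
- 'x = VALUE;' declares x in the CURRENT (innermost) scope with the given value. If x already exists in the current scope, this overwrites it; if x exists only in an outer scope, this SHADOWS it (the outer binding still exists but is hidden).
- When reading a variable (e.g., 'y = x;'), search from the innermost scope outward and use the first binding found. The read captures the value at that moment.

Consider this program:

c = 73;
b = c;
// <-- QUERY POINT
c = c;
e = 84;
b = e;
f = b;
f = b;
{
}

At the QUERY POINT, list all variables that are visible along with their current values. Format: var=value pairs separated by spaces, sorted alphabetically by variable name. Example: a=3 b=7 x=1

Answer: b=73 c=73

Derivation:
Step 1: declare c=73 at depth 0
Step 2: declare b=(read c)=73 at depth 0
Visible at query point: b=73 c=73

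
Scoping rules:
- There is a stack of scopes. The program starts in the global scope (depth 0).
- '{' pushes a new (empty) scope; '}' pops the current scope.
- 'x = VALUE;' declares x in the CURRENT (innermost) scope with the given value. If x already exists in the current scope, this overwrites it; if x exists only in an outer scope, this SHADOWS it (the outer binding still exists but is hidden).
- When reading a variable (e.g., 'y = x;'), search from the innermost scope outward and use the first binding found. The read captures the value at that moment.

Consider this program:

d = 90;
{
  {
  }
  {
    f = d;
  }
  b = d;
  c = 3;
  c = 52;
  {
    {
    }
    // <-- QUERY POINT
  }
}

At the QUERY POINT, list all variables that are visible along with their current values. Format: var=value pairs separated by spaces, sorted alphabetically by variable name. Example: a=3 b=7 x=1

Answer: b=90 c=52 d=90

Derivation:
Step 1: declare d=90 at depth 0
Step 2: enter scope (depth=1)
Step 3: enter scope (depth=2)
Step 4: exit scope (depth=1)
Step 5: enter scope (depth=2)
Step 6: declare f=(read d)=90 at depth 2
Step 7: exit scope (depth=1)
Step 8: declare b=(read d)=90 at depth 1
Step 9: declare c=3 at depth 1
Step 10: declare c=52 at depth 1
Step 11: enter scope (depth=2)
Step 12: enter scope (depth=3)
Step 13: exit scope (depth=2)
Visible at query point: b=90 c=52 d=90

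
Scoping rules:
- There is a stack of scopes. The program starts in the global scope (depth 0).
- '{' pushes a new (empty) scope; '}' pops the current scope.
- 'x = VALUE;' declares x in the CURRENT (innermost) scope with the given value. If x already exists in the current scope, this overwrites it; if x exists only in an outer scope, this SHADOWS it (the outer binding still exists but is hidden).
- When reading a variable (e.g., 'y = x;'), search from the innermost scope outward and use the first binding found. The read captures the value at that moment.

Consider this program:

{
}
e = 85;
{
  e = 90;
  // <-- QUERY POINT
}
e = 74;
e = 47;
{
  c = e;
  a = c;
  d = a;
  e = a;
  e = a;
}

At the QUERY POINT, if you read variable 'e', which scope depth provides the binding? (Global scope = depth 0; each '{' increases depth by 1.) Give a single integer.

Answer: 1

Derivation:
Step 1: enter scope (depth=1)
Step 2: exit scope (depth=0)
Step 3: declare e=85 at depth 0
Step 4: enter scope (depth=1)
Step 5: declare e=90 at depth 1
Visible at query point: e=90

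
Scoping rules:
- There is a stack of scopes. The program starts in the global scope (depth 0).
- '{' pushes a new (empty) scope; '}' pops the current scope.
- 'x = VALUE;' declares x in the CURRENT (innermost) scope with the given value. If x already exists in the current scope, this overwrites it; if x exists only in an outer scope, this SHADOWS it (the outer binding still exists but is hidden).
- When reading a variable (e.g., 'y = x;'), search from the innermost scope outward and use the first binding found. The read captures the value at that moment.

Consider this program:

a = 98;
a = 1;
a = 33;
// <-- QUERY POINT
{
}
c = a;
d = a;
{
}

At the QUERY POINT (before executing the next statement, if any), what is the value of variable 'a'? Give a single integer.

Answer: 33

Derivation:
Step 1: declare a=98 at depth 0
Step 2: declare a=1 at depth 0
Step 3: declare a=33 at depth 0
Visible at query point: a=33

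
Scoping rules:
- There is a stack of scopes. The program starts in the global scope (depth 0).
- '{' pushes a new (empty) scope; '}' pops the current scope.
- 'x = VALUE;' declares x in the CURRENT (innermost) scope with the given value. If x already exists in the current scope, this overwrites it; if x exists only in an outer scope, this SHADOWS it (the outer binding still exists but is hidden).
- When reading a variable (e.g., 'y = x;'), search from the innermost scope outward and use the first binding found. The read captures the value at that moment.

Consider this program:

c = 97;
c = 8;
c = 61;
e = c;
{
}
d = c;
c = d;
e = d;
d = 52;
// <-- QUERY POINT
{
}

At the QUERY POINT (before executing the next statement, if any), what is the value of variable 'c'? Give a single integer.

Step 1: declare c=97 at depth 0
Step 2: declare c=8 at depth 0
Step 3: declare c=61 at depth 0
Step 4: declare e=(read c)=61 at depth 0
Step 5: enter scope (depth=1)
Step 6: exit scope (depth=0)
Step 7: declare d=(read c)=61 at depth 0
Step 8: declare c=(read d)=61 at depth 0
Step 9: declare e=(read d)=61 at depth 0
Step 10: declare d=52 at depth 0
Visible at query point: c=61 d=52 e=61

Answer: 61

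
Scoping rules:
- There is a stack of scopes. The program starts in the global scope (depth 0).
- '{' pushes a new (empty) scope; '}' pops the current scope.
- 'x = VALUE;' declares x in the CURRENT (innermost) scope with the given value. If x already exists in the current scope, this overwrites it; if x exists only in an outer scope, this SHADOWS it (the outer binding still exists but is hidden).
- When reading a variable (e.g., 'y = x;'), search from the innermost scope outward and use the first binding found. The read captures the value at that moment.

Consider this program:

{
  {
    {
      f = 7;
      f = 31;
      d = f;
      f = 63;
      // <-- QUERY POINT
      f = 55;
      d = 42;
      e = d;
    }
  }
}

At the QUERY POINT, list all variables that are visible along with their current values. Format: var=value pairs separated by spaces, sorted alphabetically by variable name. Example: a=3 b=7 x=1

Step 1: enter scope (depth=1)
Step 2: enter scope (depth=2)
Step 3: enter scope (depth=3)
Step 4: declare f=7 at depth 3
Step 5: declare f=31 at depth 3
Step 6: declare d=(read f)=31 at depth 3
Step 7: declare f=63 at depth 3
Visible at query point: d=31 f=63

Answer: d=31 f=63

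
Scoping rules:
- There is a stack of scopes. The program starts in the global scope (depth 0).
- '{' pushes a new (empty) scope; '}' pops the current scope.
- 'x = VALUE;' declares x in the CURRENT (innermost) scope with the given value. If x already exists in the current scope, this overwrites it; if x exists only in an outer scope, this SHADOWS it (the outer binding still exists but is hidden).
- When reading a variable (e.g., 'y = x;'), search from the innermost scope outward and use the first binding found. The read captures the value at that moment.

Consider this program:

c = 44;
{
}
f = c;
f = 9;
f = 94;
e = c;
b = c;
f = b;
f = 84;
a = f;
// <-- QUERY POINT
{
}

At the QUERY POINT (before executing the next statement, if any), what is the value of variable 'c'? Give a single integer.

Step 1: declare c=44 at depth 0
Step 2: enter scope (depth=1)
Step 3: exit scope (depth=0)
Step 4: declare f=(read c)=44 at depth 0
Step 5: declare f=9 at depth 0
Step 6: declare f=94 at depth 0
Step 7: declare e=(read c)=44 at depth 0
Step 8: declare b=(read c)=44 at depth 0
Step 9: declare f=(read b)=44 at depth 0
Step 10: declare f=84 at depth 0
Step 11: declare a=(read f)=84 at depth 0
Visible at query point: a=84 b=44 c=44 e=44 f=84

Answer: 44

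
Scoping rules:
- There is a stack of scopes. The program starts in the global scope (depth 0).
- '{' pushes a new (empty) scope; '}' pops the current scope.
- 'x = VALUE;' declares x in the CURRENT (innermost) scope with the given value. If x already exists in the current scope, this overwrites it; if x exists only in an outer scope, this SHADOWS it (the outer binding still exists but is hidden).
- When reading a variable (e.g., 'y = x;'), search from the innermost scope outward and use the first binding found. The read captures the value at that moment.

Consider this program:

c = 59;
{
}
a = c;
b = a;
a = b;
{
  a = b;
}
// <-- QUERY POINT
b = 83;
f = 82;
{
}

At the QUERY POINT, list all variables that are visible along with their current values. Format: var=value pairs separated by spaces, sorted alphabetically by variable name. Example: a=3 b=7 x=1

Step 1: declare c=59 at depth 0
Step 2: enter scope (depth=1)
Step 3: exit scope (depth=0)
Step 4: declare a=(read c)=59 at depth 0
Step 5: declare b=(read a)=59 at depth 0
Step 6: declare a=(read b)=59 at depth 0
Step 7: enter scope (depth=1)
Step 8: declare a=(read b)=59 at depth 1
Step 9: exit scope (depth=0)
Visible at query point: a=59 b=59 c=59

Answer: a=59 b=59 c=59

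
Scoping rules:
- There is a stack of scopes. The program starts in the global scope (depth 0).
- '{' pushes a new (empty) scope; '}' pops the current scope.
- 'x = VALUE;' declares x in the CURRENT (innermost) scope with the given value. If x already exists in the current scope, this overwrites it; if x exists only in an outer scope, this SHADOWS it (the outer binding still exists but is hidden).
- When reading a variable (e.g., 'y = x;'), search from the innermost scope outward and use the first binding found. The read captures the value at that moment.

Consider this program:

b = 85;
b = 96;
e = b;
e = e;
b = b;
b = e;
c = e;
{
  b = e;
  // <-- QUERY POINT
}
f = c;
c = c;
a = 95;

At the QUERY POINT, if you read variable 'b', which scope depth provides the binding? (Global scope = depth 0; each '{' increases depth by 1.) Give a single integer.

Step 1: declare b=85 at depth 0
Step 2: declare b=96 at depth 0
Step 3: declare e=(read b)=96 at depth 0
Step 4: declare e=(read e)=96 at depth 0
Step 5: declare b=(read b)=96 at depth 0
Step 6: declare b=(read e)=96 at depth 0
Step 7: declare c=(read e)=96 at depth 0
Step 8: enter scope (depth=1)
Step 9: declare b=(read e)=96 at depth 1
Visible at query point: b=96 c=96 e=96

Answer: 1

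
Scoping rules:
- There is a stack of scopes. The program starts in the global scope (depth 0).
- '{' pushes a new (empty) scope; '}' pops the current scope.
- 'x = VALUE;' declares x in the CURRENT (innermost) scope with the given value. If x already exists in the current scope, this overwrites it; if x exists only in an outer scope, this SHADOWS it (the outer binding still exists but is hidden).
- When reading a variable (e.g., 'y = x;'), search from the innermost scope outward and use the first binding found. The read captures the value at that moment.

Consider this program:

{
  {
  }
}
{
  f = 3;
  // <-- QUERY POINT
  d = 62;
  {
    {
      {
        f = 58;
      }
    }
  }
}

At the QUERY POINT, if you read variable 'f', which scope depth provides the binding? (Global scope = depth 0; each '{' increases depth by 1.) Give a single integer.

Answer: 1

Derivation:
Step 1: enter scope (depth=1)
Step 2: enter scope (depth=2)
Step 3: exit scope (depth=1)
Step 4: exit scope (depth=0)
Step 5: enter scope (depth=1)
Step 6: declare f=3 at depth 1
Visible at query point: f=3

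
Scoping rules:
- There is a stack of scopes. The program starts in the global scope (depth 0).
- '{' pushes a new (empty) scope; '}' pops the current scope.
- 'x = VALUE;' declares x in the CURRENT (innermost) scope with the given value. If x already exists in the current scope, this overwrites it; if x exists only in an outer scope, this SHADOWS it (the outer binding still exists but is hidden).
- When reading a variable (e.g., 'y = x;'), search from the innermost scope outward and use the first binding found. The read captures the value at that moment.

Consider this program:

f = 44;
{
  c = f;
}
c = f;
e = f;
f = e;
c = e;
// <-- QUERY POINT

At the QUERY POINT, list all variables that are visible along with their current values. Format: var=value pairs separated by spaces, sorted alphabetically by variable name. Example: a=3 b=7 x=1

Answer: c=44 e=44 f=44

Derivation:
Step 1: declare f=44 at depth 0
Step 2: enter scope (depth=1)
Step 3: declare c=(read f)=44 at depth 1
Step 4: exit scope (depth=0)
Step 5: declare c=(read f)=44 at depth 0
Step 6: declare e=(read f)=44 at depth 0
Step 7: declare f=(read e)=44 at depth 0
Step 8: declare c=(read e)=44 at depth 0
Visible at query point: c=44 e=44 f=44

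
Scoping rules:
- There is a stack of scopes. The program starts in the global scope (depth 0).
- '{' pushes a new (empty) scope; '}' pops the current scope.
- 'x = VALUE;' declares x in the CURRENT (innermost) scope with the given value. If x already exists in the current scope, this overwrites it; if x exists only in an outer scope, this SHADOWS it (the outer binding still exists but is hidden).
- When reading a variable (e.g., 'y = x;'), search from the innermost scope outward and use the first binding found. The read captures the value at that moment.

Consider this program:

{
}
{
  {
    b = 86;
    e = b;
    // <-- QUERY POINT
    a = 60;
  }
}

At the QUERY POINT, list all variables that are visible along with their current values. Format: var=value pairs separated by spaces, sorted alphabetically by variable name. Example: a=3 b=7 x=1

Step 1: enter scope (depth=1)
Step 2: exit scope (depth=0)
Step 3: enter scope (depth=1)
Step 4: enter scope (depth=2)
Step 5: declare b=86 at depth 2
Step 6: declare e=(read b)=86 at depth 2
Visible at query point: b=86 e=86

Answer: b=86 e=86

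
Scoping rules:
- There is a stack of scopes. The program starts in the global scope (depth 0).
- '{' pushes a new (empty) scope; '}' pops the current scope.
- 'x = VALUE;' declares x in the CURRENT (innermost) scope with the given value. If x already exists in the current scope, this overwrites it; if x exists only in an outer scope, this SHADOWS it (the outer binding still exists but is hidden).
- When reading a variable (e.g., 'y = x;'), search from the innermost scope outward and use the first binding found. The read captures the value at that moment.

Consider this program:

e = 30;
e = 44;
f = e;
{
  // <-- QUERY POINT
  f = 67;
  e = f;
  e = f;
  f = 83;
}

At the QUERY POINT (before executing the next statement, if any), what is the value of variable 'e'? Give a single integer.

Step 1: declare e=30 at depth 0
Step 2: declare e=44 at depth 0
Step 3: declare f=(read e)=44 at depth 0
Step 4: enter scope (depth=1)
Visible at query point: e=44 f=44

Answer: 44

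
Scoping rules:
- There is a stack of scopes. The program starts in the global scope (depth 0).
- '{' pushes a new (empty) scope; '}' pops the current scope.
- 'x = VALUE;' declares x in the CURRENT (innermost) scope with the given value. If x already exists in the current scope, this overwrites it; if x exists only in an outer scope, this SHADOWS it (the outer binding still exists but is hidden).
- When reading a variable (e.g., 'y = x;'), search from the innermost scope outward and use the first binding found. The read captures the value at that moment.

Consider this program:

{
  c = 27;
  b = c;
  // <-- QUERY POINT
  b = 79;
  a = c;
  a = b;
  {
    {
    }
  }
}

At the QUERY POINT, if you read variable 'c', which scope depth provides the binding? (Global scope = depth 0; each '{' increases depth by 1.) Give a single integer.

Step 1: enter scope (depth=1)
Step 2: declare c=27 at depth 1
Step 3: declare b=(read c)=27 at depth 1
Visible at query point: b=27 c=27

Answer: 1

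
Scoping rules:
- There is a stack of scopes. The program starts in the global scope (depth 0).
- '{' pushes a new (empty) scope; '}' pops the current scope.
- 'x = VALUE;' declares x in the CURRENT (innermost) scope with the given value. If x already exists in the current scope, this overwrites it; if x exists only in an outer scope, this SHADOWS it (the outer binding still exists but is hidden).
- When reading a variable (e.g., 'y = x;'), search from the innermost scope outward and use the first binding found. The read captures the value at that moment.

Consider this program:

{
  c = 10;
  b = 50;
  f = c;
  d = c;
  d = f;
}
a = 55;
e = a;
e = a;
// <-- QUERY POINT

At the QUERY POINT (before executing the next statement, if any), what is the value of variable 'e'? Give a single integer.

Answer: 55

Derivation:
Step 1: enter scope (depth=1)
Step 2: declare c=10 at depth 1
Step 3: declare b=50 at depth 1
Step 4: declare f=(read c)=10 at depth 1
Step 5: declare d=(read c)=10 at depth 1
Step 6: declare d=(read f)=10 at depth 1
Step 7: exit scope (depth=0)
Step 8: declare a=55 at depth 0
Step 9: declare e=(read a)=55 at depth 0
Step 10: declare e=(read a)=55 at depth 0
Visible at query point: a=55 e=55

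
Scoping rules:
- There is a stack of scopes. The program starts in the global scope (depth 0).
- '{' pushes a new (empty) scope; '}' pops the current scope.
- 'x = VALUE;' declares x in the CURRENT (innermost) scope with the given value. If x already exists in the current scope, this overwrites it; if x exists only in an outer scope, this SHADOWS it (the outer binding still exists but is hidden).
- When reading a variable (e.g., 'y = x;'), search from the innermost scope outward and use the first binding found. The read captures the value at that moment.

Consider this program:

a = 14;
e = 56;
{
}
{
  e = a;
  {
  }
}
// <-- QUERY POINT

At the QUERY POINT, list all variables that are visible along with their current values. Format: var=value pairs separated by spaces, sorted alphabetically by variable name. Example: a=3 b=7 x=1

Answer: a=14 e=56

Derivation:
Step 1: declare a=14 at depth 0
Step 2: declare e=56 at depth 0
Step 3: enter scope (depth=1)
Step 4: exit scope (depth=0)
Step 5: enter scope (depth=1)
Step 6: declare e=(read a)=14 at depth 1
Step 7: enter scope (depth=2)
Step 8: exit scope (depth=1)
Step 9: exit scope (depth=0)
Visible at query point: a=14 e=56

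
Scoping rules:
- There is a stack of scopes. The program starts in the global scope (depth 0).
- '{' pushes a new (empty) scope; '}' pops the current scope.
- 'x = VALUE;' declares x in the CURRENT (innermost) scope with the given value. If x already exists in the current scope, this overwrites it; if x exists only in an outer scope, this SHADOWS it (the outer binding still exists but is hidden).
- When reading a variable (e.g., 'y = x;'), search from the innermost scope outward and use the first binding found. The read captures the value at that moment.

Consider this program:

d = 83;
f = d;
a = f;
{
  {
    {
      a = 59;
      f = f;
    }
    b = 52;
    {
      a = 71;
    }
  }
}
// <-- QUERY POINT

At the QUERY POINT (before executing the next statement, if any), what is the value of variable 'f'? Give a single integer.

Answer: 83

Derivation:
Step 1: declare d=83 at depth 0
Step 2: declare f=(read d)=83 at depth 0
Step 3: declare a=(read f)=83 at depth 0
Step 4: enter scope (depth=1)
Step 5: enter scope (depth=2)
Step 6: enter scope (depth=3)
Step 7: declare a=59 at depth 3
Step 8: declare f=(read f)=83 at depth 3
Step 9: exit scope (depth=2)
Step 10: declare b=52 at depth 2
Step 11: enter scope (depth=3)
Step 12: declare a=71 at depth 3
Step 13: exit scope (depth=2)
Step 14: exit scope (depth=1)
Step 15: exit scope (depth=0)
Visible at query point: a=83 d=83 f=83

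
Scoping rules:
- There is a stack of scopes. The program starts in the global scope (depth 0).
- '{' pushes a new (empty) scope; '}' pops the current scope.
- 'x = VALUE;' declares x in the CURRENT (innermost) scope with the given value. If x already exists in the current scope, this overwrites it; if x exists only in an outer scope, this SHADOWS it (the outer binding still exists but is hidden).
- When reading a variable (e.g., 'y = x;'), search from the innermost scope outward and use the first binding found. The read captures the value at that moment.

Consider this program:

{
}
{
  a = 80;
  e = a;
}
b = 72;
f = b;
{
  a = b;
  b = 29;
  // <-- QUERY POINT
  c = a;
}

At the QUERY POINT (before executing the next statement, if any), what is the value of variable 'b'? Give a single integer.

Step 1: enter scope (depth=1)
Step 2: exit scope (depth=0)
Step 3: enter scope (depth=1)
Step 4: declare a=80 at depth 1
Step 5: declare e=(read a)=80 at depth 1
Step 6: exit scope (depth=0)
Step 7: declare b=72 at depth 0
Step 8: declare f=(read b)=72 at depth 0
Step 9: enter scope (depth=1)
Step 10: declare a=(read b)=72 at depth 1
Step 11: declare b=29 at depth 1
Visible at query point: a=72 b=29 f=72

Answer: 29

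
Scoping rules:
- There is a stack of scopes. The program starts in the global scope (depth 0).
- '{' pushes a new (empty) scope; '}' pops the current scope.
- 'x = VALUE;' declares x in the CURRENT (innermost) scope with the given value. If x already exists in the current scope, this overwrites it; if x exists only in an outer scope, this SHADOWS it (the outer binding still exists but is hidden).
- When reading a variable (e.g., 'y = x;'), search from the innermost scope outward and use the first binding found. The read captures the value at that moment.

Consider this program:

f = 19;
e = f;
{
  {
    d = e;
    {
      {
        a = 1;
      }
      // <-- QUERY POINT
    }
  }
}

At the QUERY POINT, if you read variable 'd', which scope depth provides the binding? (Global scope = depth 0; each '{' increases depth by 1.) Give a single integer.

Step 1: declare f=19 at depth 0
Step 2: declare e=(read f)=19 at depth 0
Step 3: enter scope (depth=1)
Step 4: enter scope (depth=2)
Step 5: declare d=(read e)=19 at depth 2
Step 6: enter scope (depth=3)
Step 7: enter scope (depth=4)
Step 8: declare a=1 at depth 4
Step 9: exit scope (depth=3)
Visible at query point: d=19 e=19 f=19

Answer: 2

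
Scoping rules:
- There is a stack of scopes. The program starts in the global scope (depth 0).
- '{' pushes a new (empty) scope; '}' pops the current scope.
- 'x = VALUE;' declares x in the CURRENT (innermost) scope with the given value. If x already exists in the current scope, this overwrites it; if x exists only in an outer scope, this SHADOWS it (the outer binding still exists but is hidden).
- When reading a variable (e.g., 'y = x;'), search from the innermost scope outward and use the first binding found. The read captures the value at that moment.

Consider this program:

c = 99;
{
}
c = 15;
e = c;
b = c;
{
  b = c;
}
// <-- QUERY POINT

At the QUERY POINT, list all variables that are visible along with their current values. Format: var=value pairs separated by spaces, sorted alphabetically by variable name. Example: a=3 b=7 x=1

Answer: b=15 c=15 e=15

Derivation:
Step 1: declare c=99 at depth 0
Step 2: enter scope (depth=1)
Step 3: exit scope (depth=0)
Step 4: declare c=15 at depth 0
Step 5: declare e=(read c)=15 at depth 0
Step 6: declare b=(read c)=15 at depth 0
Step 7: enter scope (depth=1)
Step 8: declare b=(read c)=15 at depth 1
Step 9: exit scope (depth=0)
Visible at query point: b=15 c=15 e=15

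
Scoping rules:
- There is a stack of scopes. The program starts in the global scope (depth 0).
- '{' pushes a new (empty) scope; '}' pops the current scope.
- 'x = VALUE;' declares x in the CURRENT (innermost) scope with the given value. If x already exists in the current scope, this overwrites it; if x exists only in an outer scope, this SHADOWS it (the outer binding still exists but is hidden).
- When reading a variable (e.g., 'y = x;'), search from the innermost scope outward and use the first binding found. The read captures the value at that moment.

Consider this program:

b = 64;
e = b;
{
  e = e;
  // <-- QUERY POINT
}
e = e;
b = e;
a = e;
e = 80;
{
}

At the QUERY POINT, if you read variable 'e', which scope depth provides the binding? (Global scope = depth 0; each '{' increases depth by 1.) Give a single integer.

Step 1: declare b=64 at depth 0
Step 2: declare e=(read b)=64 at depth 0
Step 3: enter scope (depth=1)
Step 4: declare e=(read e)=64 at depth 1
Visible at query point: b=64 e=64

Answer: 1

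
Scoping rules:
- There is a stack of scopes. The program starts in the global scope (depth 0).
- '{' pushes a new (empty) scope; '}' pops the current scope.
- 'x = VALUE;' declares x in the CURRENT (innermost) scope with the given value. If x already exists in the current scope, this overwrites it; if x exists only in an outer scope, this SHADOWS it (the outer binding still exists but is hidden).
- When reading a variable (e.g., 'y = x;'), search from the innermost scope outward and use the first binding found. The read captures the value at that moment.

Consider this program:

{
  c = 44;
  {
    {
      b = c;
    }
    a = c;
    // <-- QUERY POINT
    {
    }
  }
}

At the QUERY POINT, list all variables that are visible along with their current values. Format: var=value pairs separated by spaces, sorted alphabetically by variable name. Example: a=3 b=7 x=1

Step 1: enter scope (depth=1)
Step 2: declare c=44 at depth 1
Step 3: enter scope (depth=2)
Step 4: enter scope (depth=3)
Step 5: declare b=(read c)=44 at depth 3
Step 6: exit scope (depth=2)
Step 7: declare a=(read c)=44 at depth 2
Visible at query point: a=44 c=44

Answer: a=44 c=44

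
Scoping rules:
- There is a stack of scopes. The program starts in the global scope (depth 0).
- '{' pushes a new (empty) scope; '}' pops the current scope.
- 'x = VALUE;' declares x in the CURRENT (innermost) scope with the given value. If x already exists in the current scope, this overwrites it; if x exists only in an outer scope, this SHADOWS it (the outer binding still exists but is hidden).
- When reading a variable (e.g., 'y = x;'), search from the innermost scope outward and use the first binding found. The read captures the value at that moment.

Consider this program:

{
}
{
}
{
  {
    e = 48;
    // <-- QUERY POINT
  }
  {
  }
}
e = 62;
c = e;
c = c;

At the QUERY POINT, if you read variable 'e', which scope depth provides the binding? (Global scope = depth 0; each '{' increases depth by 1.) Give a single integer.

Answer: 2

Derivation:
Step 1: enter scope (depth=1)
Step 2: exit scope (depth=0)
Step 3: enter scope (depth=1)
Step 4: exit scope (depth=0)
Step 5: enter scope (depth=1)
Step 6: enter scope (depth=2)
Step 7: declare e=48 at depth 2
Visible at query point: e=48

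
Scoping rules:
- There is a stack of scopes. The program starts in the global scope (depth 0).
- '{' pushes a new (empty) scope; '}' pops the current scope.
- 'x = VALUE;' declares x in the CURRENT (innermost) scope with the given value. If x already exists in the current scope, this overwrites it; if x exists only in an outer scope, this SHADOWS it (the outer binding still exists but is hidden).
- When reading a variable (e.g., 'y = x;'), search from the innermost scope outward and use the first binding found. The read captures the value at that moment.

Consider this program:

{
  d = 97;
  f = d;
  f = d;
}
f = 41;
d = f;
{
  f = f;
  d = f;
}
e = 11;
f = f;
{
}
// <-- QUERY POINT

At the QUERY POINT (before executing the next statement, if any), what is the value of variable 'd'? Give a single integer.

Step 1: enter scope (depth=1)
Step 2: declare d=97 at depth 1
Step 3: declare f=(read d)=97 at depth 1
Step 4: declare f=(read d)=97 at depth 1
Step 5: exit scope (depth=0)
Step 6: declare f=41 at depth 0
Step 7: declare d=(read f)=41 at depth 0
Step 8: enter scope (depth=1)
Step 9: declare f=(read f)=41 at depth 1
Step 10: declare d=(read f)=41 at depth 1
Step 11: exit scope (depth=0)
Step 12: declare e=11 at depth 0
Step 13: declare f=(read f)=41 at depth 0
Step 14: enter scope (depth=1)
Step 15: exit scope (depth=0)
Visible at query point: d=41 e=11 f=41

Answer: 41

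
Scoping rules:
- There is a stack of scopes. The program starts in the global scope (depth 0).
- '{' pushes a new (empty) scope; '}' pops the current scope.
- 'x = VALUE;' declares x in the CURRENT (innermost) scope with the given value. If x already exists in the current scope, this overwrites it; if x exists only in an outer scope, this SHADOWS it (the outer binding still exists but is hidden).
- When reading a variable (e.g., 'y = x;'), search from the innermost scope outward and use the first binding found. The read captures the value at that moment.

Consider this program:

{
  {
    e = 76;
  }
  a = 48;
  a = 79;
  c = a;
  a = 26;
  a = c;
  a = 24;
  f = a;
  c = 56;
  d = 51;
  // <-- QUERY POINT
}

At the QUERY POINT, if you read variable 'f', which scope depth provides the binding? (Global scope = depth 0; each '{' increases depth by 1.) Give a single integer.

Step 1: enter scope (depth=1)
Step 2: enter scope (depth=2)
Step 3: declare e=76 at depth 2
Step 4: exit scope (depth=1)
Step 5: declare a=48 at depth 1
Step 6: declare a=79 at depth 1
Step 7: declare c=(read a)=79 at depth 1
Step 8: declare a=26 at depth 1
Step 9: declare a=(read c)=79 at depth 1
Step 10: declare a=24 at depth 1
Step 11: declare f=(read a)=24 at depth 1
Step 12: declare c=56 at depth 1
Step 13: declare d=51 at depth 1
Visible at query point: a=24 c=56 d=51 f=24

Answer: 1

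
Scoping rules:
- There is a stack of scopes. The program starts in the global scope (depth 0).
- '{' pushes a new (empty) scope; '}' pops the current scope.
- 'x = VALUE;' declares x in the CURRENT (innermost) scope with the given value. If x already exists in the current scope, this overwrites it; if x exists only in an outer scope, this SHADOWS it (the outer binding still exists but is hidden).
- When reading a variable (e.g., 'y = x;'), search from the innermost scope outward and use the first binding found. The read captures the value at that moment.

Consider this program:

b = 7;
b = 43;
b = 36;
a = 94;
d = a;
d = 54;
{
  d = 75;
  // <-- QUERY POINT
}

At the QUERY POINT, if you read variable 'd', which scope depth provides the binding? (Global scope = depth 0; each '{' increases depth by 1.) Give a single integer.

Step 1: declare b=7 at depth 0
Step 2: declare b=43 at depth 0
Step 3: declare b=36 at depth 0
Step 4: declare a=94 at depth 0
Step 5: declare d=(read a)=94 at depth 0
Step 6: declare d=54 at depth 0
Step 7: enter scope (depth=1)
Step 8: declare d=75 at depth 1
Visible at query point: a=94 b=36 d=75

Answer: 1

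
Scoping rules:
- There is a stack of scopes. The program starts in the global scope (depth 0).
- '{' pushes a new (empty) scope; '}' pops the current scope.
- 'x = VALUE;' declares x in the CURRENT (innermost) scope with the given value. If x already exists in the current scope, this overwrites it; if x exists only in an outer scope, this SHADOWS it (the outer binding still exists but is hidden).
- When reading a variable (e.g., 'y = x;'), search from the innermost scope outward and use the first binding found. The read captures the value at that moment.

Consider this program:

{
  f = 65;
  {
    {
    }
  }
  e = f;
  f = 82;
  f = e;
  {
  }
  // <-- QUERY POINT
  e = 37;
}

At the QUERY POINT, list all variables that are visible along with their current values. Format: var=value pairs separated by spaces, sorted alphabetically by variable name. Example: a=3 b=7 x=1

Step 1: enter scope (depth=1)
Step 2: declare f=65 at depth 1
Step 3: enter scope (depth=2)
Step 4: enter scope (depth=3)
Step 5: exit scope (depth=2)
Step 6: exit scope (depth=1)
Step 7: declare e=(read f)=65 at depth 1
Step 8: declare f=82 at depth 1
Step 9: declare f=(read e)=65 at depth 1
Step 10: enter scope (depth=2)
Step 11: exit scope (depth=1)
Visible at query point: e=65 f=65

Answer: e=65 f=65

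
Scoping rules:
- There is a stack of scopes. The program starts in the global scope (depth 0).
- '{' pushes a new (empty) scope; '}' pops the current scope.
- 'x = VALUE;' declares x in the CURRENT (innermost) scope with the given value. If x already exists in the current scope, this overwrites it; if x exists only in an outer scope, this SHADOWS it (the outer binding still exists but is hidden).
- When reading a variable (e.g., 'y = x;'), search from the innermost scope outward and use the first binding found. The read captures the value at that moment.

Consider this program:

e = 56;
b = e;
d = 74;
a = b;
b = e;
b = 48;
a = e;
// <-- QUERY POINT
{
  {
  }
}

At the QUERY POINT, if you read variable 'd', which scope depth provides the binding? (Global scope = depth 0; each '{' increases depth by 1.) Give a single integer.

Answer: 0

Derivation:
Step 1: declare e=56 at depth 0
Step 2: declare b=(read e)=56 at depth 0
Step 3: declare d=74 at depth 0
Step 4: declare a=(read b)=56 at depth 0
Step 5: declare b=(read e)=56 at depth 0
Step 6: declare b=48 at depth 0
Step 7: declare a=(read e)=56 at depth 0
Visible at query point: a=56 b=48 d=74 e=56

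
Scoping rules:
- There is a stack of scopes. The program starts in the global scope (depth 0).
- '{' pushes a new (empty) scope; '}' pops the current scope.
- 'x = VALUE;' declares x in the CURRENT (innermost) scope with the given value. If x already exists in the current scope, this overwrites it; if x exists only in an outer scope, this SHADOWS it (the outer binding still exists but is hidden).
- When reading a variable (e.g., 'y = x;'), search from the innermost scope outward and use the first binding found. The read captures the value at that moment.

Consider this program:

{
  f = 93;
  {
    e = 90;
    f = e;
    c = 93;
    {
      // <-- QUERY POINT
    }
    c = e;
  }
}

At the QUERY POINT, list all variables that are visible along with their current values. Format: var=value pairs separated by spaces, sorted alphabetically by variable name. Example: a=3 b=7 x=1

Step 1: enter scope (depth=1)
Step 2: declare f=93 at depth 1
Step 3: enter scope (depth=2)
Step 4: declare e=90 at depth 2
Step 5: declare f=(read e)=90 at depth 2
Step 6: declare c=93 at depth 2
Step 7: enter scope (depth=3)
Visible at query point: c=93 e=90 f=90

Answer: c=93 e=90 f=90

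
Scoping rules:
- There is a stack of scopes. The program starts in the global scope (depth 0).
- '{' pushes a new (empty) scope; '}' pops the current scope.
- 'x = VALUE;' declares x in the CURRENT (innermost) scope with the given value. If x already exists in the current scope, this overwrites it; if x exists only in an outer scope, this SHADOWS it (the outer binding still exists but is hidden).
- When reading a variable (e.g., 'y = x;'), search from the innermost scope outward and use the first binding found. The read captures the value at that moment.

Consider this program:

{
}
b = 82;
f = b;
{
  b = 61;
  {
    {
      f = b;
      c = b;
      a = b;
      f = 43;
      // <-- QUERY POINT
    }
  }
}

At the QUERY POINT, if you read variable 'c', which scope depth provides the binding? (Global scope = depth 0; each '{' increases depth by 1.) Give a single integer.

Answer: 3

Derivation:
Step 1: enter scope (depth=1)
Step 2: exit scope (depth=0)
Step 3: declare b=82 at depth 0
Step 4: declare f=(read b)=82 at depth 0
Step 5: enter scope (depth=1)
Step 6: declare b=61 at depth 1
Step 7: enter scope (depth=2)
Step 8: enter scope (depth=3)
Step 9: declare f=(read b)=61 at depth 3
Step 10: declare c=(read b)=61 at depth 3
Step 11: declare a=(read b)=61 at depth 3
Step 12: declare f=43 at depth 3
Visible at query point: a=61 b=61 c=61 f=43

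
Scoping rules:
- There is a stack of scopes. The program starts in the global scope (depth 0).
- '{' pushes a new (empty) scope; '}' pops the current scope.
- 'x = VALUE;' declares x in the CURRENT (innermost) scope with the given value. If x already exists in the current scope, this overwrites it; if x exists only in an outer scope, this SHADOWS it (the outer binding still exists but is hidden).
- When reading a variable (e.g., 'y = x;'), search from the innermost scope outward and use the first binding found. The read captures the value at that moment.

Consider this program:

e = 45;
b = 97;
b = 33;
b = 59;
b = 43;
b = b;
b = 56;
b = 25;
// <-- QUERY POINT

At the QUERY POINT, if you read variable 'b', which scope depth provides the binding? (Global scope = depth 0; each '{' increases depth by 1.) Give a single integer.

Step 1: declare e=45 at depth 0
Step 2: declare b=97 at depth 0
Step 3: declare b=33 at depth 0
Step 4: declare b=59 at depth 0
Step 5: declare b=43 at depth 0
Step 6: declare b=(read b)=43 at depth 0
Step 7: declare b=56 at depth 0
Step 8: declare b=25 at depth 0
Visible at query point: b=25 e=45

Answer: 0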